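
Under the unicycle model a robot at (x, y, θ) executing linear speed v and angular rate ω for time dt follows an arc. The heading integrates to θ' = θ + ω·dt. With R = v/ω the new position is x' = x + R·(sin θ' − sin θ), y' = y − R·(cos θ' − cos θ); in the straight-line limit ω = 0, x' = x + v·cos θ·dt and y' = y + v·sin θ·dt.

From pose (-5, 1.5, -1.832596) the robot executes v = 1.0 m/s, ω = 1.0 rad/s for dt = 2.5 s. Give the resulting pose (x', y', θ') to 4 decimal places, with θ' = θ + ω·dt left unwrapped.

(-3.4151, 0.4557, 0.6674)

θ' = -1.8326 + 1.0·2.5 = 0.6674
R = v/ω = 1.0/1.0 = 1.0000
x' = -5 + 1.0000·(sin 0.6674 − sin -1.8326) = -3.4151
y' = 1.5 − 1.0000·(cos 0.6674 − cos -1.8326) = 0.4557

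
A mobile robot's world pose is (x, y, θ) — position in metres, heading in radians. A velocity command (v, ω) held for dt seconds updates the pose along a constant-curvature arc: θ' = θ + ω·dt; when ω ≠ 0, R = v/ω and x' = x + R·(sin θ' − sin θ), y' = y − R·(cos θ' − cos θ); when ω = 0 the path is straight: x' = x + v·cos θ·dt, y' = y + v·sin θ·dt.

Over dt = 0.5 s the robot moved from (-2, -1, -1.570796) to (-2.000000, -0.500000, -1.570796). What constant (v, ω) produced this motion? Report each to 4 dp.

v = -1.0000, ω = 0.0000

Δθ = -1.570796 − -1.570796 = 0.000000
ω = Δθ/dt = 0.000000/0.5 = 0.0000
ω = 0 → v = (Δx·cos θ + Δy·sin θ)/dt = -1.0000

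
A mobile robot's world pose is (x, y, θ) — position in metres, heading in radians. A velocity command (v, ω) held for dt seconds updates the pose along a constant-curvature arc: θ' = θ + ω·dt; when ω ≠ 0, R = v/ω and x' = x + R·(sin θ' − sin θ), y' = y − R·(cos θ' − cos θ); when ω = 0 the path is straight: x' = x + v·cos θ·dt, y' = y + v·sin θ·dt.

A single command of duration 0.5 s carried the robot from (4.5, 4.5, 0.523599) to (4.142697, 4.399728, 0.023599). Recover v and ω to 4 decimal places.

Δθ = 0.023599 − 0.523599 = -0.500000
ω = Δθ/dt = -0.500000/0.5 = -1.0000
R = Δx/(sin θ' − sin θ) = 0.7500
v = R·ω = 0.7500·-1.0000 = -0.7500

v = -0.7500, ω = -1.0000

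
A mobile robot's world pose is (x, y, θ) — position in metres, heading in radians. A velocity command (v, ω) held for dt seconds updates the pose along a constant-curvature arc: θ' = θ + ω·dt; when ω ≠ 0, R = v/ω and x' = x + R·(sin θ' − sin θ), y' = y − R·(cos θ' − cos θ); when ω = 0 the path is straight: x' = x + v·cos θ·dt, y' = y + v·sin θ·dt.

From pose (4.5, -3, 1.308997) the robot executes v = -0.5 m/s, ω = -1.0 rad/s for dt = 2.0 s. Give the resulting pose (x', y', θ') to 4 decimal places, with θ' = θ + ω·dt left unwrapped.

(3.6984, -3.2559, -0.6910)

θ' = 1.3090 + -1.0·2.0 = -0.6910
R = v/ω = -0.5/-1.0 = 0.5000
x' = 4.5 + 0.5000·(sin -0.6910 − sin 1.3090) = 3.6984
y' = -3 − 0.5000·(cos -0.6910 − cos 1.3090) = -3.2559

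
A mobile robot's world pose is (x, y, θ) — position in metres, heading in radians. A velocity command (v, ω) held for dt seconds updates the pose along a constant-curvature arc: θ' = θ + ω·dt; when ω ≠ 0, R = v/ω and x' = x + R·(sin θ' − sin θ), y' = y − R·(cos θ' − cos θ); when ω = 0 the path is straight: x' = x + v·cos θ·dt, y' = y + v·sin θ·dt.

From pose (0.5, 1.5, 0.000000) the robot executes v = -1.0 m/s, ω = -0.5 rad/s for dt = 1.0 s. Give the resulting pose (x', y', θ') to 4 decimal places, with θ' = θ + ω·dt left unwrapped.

θ' = 0.0000 + -0.5·1.0 = -0.5000
R = v/ω = -1.0/-0.5 = 2.0000
x' = 0.5 + 2.0000·(sin -0.5000 − sin 0.0000) = -0.4589
y' = 1.5 − 2.0000·(cos -0.5000 − cos 0.0000) = 1.7448

(-0.4589, 1.7448, -0.5000)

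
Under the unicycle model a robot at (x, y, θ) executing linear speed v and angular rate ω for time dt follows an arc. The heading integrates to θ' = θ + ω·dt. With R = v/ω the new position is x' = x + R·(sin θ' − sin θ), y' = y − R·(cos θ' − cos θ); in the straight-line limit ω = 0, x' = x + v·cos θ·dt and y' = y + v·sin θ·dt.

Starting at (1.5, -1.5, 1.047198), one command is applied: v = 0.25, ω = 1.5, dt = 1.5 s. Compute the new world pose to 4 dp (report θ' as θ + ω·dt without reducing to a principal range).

(1.3298, -1.2520, 3.2972)

θ' = 1.0472 + 1.5·1.5 = 3.2972
R = v/ω = 0.25/1.5 = 0.1667
x' = 1.5 + 0.1667·(sin 3.2972 − sin 1.0472) = 1.3298
y' = -1.5 − 0.1667·(cos 3.2972 − cos 1.0472) = -1.2520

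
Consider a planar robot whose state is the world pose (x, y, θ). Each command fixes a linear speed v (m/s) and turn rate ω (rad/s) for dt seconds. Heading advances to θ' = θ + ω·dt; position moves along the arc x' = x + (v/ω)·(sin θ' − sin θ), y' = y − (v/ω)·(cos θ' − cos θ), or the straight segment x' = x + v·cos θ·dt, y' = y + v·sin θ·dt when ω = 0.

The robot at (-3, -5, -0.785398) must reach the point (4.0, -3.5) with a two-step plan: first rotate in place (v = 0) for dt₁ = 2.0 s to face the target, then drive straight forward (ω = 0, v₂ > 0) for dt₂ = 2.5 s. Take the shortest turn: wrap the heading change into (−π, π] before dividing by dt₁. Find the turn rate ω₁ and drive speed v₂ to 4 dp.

ω₁ = 0.4982, v₂ = 2.8636

heading to target = atan2(-3.5−-5, 4−-3) = 0.2111
Δθ = wrap(0.2111 − -0.7854) = 0.9965; ω₁ = Δθ/dt₁ = 0.4982
distance = √((4−-3)² + (-3.5−-5)²) = 7.1589; v₂ = distance/dt₂ = 2.8636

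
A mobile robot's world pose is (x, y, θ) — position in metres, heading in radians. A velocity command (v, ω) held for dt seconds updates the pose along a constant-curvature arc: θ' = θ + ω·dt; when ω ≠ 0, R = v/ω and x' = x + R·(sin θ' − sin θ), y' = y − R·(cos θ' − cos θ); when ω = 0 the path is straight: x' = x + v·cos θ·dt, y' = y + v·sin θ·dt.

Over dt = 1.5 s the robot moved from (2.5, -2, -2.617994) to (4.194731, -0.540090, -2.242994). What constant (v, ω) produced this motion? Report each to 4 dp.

Δθ = -2.242994 − -2.617994 = 0.375000
ω = Δθ/dt = 0.375000/1.5 = 0.2500
R = Δx/(sin θ' − sin θ) = -6.0000
v = R·ω = -6.0000·0.2500 = -1.5000

v = -1.5000, ω = 0.2500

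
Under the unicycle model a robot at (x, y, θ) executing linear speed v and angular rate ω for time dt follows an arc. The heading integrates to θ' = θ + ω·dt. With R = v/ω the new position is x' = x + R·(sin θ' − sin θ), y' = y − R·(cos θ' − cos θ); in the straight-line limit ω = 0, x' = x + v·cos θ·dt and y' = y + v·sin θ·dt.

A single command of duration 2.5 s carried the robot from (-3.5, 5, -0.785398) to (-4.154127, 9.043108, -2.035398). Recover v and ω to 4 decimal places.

Δθ = -2.035398 − -0.785398 = -1.250000
ω = Δθ/dt = -1.250000/2.5 = -0.5000
R = −Δy/(cos θ' − cos θ) = 3.5000
v = R·ω = 3.5000·-0.5000 = -1.7500

v = -1.7500, ω = -0.5000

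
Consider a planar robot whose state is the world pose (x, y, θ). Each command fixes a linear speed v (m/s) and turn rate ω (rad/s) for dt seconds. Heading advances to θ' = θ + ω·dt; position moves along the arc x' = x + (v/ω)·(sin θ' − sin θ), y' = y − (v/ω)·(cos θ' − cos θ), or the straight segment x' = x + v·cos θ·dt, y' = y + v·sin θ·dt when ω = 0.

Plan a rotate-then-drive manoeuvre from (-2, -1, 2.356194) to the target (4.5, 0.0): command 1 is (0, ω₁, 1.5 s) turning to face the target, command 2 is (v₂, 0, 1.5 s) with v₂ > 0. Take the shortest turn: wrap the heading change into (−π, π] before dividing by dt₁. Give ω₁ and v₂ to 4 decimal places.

ω₁ = -1.4690, v₂ = 4.3843

heading to target = atan2(0−-1, 4.5−-2) = 0.1526
Δθ = wrap(0.1526 − 2.3562) = -2.2035; ω₁ = Δθ/dt₁ = -1.4690
distance = √((4.5−-2)² + (0−-1)²) = 6.5765; v₂ = distance/dt₂ = 4.3843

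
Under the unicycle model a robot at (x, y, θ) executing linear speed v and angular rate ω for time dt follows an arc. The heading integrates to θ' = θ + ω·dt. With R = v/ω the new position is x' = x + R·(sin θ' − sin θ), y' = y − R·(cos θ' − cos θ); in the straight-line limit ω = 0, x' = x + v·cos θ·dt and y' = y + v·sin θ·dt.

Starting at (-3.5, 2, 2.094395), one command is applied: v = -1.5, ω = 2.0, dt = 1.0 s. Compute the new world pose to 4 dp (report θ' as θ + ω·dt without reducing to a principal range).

(-2.2392, 1.9404, 4.0944)

θ' = 2.0944 + 2.0·1.0 = 4.0944
R = v/ω = -1.5/2.0 = -0.7500
x' = -3.5 + -0.7500·(sin 4.0944 − sin 2.0944) = -2.2392
y' = 2 − -0.7500·(cos 4.0944 − cos 2.0944) = 1.9404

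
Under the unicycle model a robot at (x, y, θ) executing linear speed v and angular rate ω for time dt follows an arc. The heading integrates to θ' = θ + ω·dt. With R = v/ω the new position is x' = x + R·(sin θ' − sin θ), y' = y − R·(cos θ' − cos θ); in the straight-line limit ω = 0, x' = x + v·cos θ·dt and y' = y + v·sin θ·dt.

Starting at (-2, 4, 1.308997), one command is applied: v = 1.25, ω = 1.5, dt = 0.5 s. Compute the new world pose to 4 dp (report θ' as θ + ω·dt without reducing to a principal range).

θ' = 1.3090 + 1.5·0.5 = 2.0590
R = v/ω = 1.25/1.5 = 0.8333
x' = -2 + 0.8333·(sin 2.0590 − sin 1.3090) = -2.0690
y' = 4 − 0.8333·(cos 2.0590 − cos 1.3090) = 4.6065

(-2.0690, 4.6065, 2.0590)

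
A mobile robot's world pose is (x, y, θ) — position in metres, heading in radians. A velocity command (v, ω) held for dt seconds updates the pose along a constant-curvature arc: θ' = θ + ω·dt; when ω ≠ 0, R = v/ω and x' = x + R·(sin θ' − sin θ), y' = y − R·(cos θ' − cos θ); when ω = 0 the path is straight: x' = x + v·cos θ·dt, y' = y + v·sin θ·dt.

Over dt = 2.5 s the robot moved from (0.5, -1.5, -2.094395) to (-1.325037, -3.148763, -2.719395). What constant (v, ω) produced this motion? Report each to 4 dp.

v = 1.0000, ω = -0.2500

Δθ = -2.719395 − -2.094395 = -0.625000
ω = Δθ/dt = -0.625000/2.5 = -0.2500
R = Δx/(sin θ' − sin θ) = -4.0000
v = R·ω = -4.0000·-0.2500 = 1.0000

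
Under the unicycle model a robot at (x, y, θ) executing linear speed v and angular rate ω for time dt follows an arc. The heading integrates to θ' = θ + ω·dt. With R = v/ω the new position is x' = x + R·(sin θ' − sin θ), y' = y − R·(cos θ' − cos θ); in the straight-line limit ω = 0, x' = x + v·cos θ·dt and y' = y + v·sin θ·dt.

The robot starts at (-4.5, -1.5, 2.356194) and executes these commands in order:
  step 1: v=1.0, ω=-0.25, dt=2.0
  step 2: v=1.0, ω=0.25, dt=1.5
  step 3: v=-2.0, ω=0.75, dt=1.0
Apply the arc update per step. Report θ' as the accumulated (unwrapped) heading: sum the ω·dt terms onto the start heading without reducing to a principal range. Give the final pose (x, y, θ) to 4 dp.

(-4.5089, 0.5332, 2.9812)

step 1: θ'=1.8562 (R=-4.0000) → pose (-5.5098, 0.2023, 1.8562)
step 2: θ'=2.2312 (R=4.0000) → pose (-6.1890, 1.5298, 2.2312)
step 3: θ'=2.9812 (R=-2.6667) → pose (-4.5089, 0.5332, 2.9812)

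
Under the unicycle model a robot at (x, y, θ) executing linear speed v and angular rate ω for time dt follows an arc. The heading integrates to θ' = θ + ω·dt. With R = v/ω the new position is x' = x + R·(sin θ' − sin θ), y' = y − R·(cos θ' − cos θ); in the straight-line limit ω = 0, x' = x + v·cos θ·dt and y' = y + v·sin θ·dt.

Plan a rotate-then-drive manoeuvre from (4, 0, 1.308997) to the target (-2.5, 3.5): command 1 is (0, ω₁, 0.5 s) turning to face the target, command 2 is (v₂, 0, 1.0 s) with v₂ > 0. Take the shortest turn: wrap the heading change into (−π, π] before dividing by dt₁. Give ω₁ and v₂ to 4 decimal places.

ω₁ = 2.6773, v₂ = 7.3824

heading to target = atan2(3.5−0, -2.5−4) = 2.6477
Δθ = wrap(2.6477 − 1.3090) = 1.3387; ω₁ = Δθ/dt₁ = 2.6773
distance = √((-2.5−4)² + (3.5−0)²) = 7.3824; v₂ = distance/dt₂ = 7.3824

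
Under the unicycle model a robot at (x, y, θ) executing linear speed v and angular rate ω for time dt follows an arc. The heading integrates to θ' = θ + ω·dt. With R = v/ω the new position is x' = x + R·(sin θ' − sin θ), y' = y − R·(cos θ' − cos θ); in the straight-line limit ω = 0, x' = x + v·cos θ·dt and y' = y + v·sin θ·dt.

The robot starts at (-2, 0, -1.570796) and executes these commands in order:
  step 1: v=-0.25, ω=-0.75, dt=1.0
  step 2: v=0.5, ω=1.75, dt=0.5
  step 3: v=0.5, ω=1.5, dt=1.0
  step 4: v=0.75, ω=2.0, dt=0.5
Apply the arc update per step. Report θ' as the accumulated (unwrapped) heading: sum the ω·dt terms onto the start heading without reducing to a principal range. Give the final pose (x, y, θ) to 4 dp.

(-1.3305, -0.1052, 1.0542)

step 1: θ'=-2.3208 (R=0.3333) → pose (-1.9106, 0.2272, -2.3208)
step 2: θ'=-1.4458 (R=0.2857) → pose (-1.9850, -0.0032, -1.4458)
step 3: θ'=0.0542 (R=0.3333) → pose (-1.6362, -0.2944, 0.0542)
step 4: θ'=1.0542 (R=0.3750) → pose (-1.3305, -0.1052, 1.0542)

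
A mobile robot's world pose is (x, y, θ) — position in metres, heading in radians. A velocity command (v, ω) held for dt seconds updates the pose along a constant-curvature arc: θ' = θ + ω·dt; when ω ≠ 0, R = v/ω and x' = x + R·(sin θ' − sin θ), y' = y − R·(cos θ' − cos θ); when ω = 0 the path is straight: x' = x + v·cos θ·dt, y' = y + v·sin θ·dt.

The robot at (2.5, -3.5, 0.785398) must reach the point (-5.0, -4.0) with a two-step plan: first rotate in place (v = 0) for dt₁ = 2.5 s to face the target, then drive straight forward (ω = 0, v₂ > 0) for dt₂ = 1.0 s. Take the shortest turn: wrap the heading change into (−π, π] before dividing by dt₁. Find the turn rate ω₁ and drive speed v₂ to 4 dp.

heading to target = atan2(-4−-3.5, -5−2.5) = -3.0750
Δθ = wrap(-3.0750 − 0.7854) = 2.4228; ω₁ = Δθ/dt₁ = 0.9691
distance = √((-5−2.5)² + (-4−-3.5)²) = 7.5166; v₂ = distance/dt₂ = 7.5166

ω₁ = 0.9691, v₂ = 7.5166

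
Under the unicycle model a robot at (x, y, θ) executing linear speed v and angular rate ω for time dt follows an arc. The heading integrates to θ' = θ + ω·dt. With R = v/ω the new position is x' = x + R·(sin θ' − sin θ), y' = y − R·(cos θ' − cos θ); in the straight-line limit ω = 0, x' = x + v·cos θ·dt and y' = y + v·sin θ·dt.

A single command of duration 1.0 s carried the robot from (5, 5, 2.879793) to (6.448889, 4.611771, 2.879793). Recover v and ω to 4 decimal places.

v = -1.5000, ω = 0.0000

Δθ = 2.879793 − 2.879793 = 0.000000
ω = Δθ/dt = 0.000000/1.0 = 0.0000
ω = 0 → v = (Δx·cos θ + Δy·sin θ)/dt = -1.5000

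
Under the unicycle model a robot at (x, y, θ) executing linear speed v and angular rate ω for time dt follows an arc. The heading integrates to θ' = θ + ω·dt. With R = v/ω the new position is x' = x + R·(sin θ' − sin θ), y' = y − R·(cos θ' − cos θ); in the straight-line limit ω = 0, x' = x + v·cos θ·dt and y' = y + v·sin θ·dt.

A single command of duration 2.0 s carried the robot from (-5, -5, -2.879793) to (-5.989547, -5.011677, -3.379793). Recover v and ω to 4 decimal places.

v = 0.5000, ω = -0.2500

Δθ = -3.379793 − -2.879793 = -0.500000
ω = Δθ/dt = -0.500000/2.0 = -0.2500
R = Δx/(sin θ' − sin θ) = -2.0000
v = R·ω = -2.0000·-0.2500 = 0.5000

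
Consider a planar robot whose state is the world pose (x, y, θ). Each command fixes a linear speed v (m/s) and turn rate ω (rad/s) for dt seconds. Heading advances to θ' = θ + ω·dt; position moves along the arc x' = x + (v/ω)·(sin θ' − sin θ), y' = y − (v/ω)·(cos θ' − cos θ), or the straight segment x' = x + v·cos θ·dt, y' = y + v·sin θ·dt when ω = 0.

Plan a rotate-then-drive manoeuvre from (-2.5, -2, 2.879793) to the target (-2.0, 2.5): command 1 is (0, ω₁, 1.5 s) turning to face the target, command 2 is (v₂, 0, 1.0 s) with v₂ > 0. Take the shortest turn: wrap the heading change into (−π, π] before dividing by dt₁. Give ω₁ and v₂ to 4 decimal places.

heading to target = atan2(2.5−-2, -2−-2.5) = 1.4601
Δθ = wrap(1.4601 − 2.8798) = -1.4197; ω₁ = Δθ/dt₁ = -0.9464
distance = √((-2−-2.5)² + (2.5−-2)²) = 4.5277; v₂ = distance/dt₂ = 4.5277

ω₁ = -0.9464, v₂ = 4.5277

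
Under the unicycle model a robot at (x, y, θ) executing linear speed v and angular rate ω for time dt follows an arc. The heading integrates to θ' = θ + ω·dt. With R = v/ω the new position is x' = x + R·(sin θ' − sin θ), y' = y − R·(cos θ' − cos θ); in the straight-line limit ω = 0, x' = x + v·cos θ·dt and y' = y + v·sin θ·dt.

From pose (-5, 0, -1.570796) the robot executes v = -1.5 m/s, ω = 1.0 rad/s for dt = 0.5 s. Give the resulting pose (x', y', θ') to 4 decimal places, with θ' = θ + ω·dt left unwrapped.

θ' = -1.5708 + 1.0·0.5 = -1.0708
R = v/ω = -1.5/1.0 = -1.5000
x' = -5 + -1.5000·(sin -1.0708 − sin -1.5708) = -5.1836
y' = 0 − -1.5000·(cos -1.0708 − cos -1.5708) = 0.7191

(-5.1836, 0.7191, -1.0708)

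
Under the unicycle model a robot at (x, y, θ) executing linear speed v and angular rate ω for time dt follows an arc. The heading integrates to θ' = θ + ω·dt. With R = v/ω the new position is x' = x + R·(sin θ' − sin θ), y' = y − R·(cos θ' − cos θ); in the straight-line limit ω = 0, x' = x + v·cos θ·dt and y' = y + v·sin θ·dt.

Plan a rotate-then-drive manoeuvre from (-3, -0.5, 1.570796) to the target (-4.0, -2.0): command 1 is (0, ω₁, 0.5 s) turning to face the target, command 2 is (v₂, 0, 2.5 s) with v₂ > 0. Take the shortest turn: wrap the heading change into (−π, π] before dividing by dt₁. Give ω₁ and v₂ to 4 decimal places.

ω₁ = 5.1072, v₂ = 0.7211

heading to target = atan2(-2−-0.5, -4−-3) = -2.1588
Δθ = wrap(-2.1588 − 1.5708) = 2.5536; ω₁ = Δθ/dt₁ = 5.1072
distance = √((-4−-3)² + (-2−-0.5)²) = 1.8028; v₂ = distance/dt₂ = 0.7211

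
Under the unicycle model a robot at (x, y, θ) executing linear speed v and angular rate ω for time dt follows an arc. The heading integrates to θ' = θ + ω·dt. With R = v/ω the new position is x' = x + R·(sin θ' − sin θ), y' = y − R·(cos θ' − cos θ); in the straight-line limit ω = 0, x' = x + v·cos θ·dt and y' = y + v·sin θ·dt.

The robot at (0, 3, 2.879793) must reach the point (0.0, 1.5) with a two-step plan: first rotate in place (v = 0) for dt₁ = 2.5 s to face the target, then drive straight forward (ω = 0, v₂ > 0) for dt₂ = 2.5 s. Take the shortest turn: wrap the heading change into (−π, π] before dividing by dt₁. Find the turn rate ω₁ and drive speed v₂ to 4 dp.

ω₁ = 0.7330, v₂ = 0.6000

heading to target = atan2(1.5−3, 0−0) = -1.5708
Δθ = wrap(-1.5708 − 2.8798) = 1.8326; ω₁ = Δθ/dt₁ = 0.7330
distance = √((0−0)² + (1.5−3)²) = 1.5000; v₂ = distance/dt₂ = 0.6000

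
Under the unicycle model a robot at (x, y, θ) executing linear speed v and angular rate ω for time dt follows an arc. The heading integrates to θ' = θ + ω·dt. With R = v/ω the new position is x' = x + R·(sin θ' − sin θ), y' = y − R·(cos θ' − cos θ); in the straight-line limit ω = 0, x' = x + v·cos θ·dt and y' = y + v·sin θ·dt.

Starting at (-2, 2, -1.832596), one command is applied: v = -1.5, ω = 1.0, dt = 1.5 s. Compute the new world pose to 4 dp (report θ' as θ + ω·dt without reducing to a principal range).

θ' = -1.8326 + 1.0·1.5 = -0.3326
R = v/ω = -1.5/1.0 = -1.5000
x' = -2 + -1.5000·(sin -0.3326 − sin -1.8326) = -2.9591
y' = 2 − -1.5000·(cos -0.3326 − cos -1.8326) = 3.8060

(-2.9591, 3.8060, -0.3326)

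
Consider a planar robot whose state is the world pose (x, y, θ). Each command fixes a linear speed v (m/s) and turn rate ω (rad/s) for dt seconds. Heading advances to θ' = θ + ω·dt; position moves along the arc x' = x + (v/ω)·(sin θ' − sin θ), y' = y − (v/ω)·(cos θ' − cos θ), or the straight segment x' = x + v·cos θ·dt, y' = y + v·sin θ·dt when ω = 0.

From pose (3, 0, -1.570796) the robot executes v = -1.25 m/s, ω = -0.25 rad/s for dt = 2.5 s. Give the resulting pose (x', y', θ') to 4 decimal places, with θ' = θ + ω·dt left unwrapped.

(3.9452, 2.9255, -2.1958)

θ' = -1.5708 + -0.25·2.5 = -2.1958
R = v/ω = -1.25/-0.25 = 5.0000
x' = 3 + 5.0000·(sin -2.1958 − sin -1.5708) = 3.9452
y' = 0 − 5.0000·(cos -2.1958 − cos -1.5708) = 2.9255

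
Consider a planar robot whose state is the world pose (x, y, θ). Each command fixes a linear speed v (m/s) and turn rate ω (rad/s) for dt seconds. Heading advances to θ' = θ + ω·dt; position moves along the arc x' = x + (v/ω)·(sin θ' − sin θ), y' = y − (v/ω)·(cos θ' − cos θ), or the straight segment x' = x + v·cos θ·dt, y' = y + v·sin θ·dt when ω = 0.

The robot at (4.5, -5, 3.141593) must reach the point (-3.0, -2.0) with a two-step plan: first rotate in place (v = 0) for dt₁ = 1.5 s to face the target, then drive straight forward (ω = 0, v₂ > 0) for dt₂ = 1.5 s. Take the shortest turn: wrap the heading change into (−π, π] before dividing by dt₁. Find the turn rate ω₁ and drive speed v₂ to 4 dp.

heading to target = atan2(-2−-5, -3−4.5) = 2.7611
Δθ = wrap(2.7611 − 3.1416) = -0.3805; ω₁ = Δθ/dt₁ = -0.2537
distance = √((-3−4.5)² + (-2−-5)²) = 8.0777; v₂ = distance/dt₂ = 5.3852

ω₁ = -0.2537, v₂ = 5.3852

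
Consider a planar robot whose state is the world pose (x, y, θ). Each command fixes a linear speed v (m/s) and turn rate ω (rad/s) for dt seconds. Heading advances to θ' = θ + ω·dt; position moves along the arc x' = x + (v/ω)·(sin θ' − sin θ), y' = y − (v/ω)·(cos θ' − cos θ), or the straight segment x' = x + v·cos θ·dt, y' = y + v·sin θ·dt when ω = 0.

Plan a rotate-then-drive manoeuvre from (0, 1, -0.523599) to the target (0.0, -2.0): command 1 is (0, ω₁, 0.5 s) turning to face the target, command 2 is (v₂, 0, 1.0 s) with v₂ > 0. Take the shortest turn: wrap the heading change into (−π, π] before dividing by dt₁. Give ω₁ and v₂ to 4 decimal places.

ω₁ = -2.0944, v₂ = 3.0000

heading to target = atan2(-2−1, 0−0) = -1.5708
Δθ = wrap(-1.5708 − -0.5236) = -1.0472; ω₁ = Δθ/dt₁ = -2.0944
distance = √((0−0)² + (-2−1)²) = 3.0000; v₂ = distance/dt₂ = 3.0000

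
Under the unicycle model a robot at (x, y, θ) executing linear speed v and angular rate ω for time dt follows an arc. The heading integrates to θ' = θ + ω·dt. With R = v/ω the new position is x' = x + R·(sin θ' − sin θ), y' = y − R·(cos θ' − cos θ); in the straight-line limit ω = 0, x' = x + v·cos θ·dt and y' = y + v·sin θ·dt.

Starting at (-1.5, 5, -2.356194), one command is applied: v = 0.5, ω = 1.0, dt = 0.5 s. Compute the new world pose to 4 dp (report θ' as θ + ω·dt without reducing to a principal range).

(-1.6262, 4.7872, -1.8562)

θ' = -2.3562 + 1.0·0.5 = -1.8562
R = v/ω = 0.5/1.0 = 0.5000
x' = -1.5 + 0.5000·(sin -1.8562 − sin -2.3562) = -1.6262
y' = 5 − 0.5000·(cos -1.8562 − cos -2.3562) = 4.7872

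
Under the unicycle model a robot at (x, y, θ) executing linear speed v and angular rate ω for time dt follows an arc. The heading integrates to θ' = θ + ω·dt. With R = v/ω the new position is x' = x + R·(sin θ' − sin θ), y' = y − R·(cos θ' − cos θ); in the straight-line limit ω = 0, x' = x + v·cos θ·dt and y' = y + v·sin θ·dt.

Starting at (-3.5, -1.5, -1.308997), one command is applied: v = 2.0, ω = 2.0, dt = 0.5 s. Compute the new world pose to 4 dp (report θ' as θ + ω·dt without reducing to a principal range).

θ' = -1.3090 + 2.0·0.5 = -0.3090
R = v/ω = 2.0/2.0 = 1.0000
x' = -3.5 + 1.0000·(sin -0.3090 − sin -1.3090) = -2.8382
y' = -1.5 − 1.0000·(cos -0.3090 − cos -1.3090) = -2.1938

(-2.8382, -2.1938, -0.3090)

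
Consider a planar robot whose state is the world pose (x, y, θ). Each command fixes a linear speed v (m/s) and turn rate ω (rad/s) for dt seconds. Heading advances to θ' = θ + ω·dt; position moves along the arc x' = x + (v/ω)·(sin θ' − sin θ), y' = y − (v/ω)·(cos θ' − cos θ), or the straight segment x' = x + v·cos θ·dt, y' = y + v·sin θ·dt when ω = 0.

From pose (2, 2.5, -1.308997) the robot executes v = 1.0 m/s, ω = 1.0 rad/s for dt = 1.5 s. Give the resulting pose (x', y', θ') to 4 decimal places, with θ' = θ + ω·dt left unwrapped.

θ' = -1.3090 + 1.0·1.5 = 0.1910
R = v/ω = 1.0/1.0 = 1.0000
x' = 2 + 1.0000·(sin 0.1910 − sin -1.3090) = 3.1558
y' = 2.5 − 1.0000·(cos 0.1910 − cos -1.3090) = 1.7770

(3.1558, 1.7770, 0.1910)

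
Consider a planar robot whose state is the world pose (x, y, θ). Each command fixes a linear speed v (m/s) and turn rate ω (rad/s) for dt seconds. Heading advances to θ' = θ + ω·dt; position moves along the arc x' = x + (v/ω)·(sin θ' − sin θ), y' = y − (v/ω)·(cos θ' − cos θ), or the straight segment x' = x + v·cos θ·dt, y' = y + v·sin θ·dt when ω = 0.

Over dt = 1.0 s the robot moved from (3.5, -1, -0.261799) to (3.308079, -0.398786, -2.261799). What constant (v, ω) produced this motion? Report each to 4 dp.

v = -0.7500, ω = -2.0000

Δθ = -2.261799 − -0.261799 = -2.000000
ω = Δθ/dt = -2.000000/1.0 = -2.0000
R = −Δy/(cos θ' − cos θ) = 0.3750
v = R·ω = 0.3750·-2.0000 = -0.7500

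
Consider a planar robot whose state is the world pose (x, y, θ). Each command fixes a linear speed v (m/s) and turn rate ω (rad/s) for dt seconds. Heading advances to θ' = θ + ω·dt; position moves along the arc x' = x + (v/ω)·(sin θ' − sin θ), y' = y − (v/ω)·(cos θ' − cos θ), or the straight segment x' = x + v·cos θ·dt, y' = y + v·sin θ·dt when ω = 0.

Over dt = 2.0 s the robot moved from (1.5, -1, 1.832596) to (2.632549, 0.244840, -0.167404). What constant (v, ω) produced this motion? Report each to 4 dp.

Δθ = -0.167404 − 1.832596 = -2.000000
ω = Δθ/dt = -2.000000/2.0 = -1.0000
R = −Δy/(cos θ' − cos θ) = -1.0000
v = R·ω = -1.0000·-1.0000 = 1.0000

v = 1.0000, ω = -1.0000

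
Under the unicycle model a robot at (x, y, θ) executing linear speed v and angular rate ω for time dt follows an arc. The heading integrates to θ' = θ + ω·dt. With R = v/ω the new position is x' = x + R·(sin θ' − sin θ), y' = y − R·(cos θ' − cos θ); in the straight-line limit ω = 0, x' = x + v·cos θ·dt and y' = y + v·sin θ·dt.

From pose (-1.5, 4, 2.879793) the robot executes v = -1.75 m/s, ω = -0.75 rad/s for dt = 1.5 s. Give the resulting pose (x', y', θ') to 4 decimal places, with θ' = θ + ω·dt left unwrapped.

θ' = 2.8798 + -0.75·1.5 = 1.7548
R = v/ω = -1.75/-0.75 = 2.3333
x' = -1.5 + 2.3333·(sin 1.7548 − sin 2.8798) = 0.1900
y' = 4 − 2.3333·(cos 1.7548 − cos 2.8798) = 2.1731

(0.1900, 2.1731, 1.7548)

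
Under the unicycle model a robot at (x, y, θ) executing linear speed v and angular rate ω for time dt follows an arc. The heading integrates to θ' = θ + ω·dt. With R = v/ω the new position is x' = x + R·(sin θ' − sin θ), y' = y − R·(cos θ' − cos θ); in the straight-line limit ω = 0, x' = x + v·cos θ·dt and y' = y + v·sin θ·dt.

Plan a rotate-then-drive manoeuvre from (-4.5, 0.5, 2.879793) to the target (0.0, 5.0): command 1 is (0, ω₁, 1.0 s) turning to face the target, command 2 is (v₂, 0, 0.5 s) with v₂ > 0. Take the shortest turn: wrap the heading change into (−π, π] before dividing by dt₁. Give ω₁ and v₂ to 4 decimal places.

heading to target = atan2(5−0.5, 0−-4.5) = 0.7854
Δθ = wrap(0.7854 − 2.8798) = -2.0944; ω₁ = Δθ/dt₁ = -2.0944
distance = √((0−-4.5)² + (5−0.5)²) = 6.3640; v₂ = distance/dt₂ = 12.7279

ω₁ = -2.0944, v₂ = 12.7279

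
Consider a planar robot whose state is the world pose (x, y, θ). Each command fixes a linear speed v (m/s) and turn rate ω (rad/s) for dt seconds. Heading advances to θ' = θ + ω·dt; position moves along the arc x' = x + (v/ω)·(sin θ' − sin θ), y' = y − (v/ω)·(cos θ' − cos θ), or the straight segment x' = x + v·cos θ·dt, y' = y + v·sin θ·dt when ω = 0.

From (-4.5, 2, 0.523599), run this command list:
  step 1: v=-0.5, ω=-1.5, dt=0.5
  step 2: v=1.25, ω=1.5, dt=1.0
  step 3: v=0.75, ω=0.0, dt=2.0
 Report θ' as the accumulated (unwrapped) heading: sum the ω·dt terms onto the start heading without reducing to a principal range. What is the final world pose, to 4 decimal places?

(-3.3184, 3.9661, 1.2736)

step 1: θ'=-0.2264 (R=0.3333) → pose (-4.7415, 1.9638, -0.2264)
step 2: θ'=1.2736 (R=0.8333) → pose (-3.7576, 2.5319, 1.2736)
step 3: θ'=1.2736 (straight) → pose (-3.3184, 3.9661, 1.2736)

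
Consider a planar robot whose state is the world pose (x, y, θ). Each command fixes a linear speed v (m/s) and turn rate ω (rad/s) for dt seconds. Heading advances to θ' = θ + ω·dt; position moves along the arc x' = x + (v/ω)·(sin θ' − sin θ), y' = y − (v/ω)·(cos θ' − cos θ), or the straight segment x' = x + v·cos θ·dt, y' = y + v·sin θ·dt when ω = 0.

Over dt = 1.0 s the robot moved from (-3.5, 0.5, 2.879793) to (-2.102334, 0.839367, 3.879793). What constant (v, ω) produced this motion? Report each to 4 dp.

v = -1.5000, ω = 1.0000

Δθ = 3.879793 − 2.879793 = 1.000000
ω = Δθ/dt = 1.000000/1.0 = 1.0000
R = Δx/(sin θ' − sin θ) = -1.5000
v = R·ω = -1.5000·1.0000 = -1.5000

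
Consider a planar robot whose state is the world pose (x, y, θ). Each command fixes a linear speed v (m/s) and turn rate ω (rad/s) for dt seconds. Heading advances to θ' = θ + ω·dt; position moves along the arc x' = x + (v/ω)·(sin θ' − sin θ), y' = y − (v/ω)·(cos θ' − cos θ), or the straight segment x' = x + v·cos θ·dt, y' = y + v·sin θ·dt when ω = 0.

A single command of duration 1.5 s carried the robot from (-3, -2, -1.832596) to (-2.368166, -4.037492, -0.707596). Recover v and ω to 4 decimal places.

v = 1.5000, ω = 0.7500

Δθ = -0.707596 − -1.832596 = 1.125000
ω = Δθ/dt = 1.125000/1.5 = 0.7500
R = −Δy/(cos θ' − cos θ) = 2.0000
v = R·ω = 2.0000·0.7500 = 1.5000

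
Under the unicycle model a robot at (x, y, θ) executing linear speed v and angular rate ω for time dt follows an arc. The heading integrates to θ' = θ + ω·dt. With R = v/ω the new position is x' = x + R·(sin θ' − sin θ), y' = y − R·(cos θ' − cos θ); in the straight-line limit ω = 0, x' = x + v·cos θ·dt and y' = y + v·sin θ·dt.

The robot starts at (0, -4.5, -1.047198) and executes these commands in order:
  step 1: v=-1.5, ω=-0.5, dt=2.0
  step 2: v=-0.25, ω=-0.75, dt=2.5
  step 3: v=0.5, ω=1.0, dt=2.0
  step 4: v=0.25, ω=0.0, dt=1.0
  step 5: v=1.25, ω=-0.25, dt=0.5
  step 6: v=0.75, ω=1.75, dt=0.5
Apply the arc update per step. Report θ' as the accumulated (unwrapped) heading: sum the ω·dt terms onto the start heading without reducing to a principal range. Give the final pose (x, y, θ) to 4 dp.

step 1: θ'=-2.0472 (R=3.0000) → pose (-0.0679, -1.6242, -2.0472)
step 2: θ'=-3.9222 (R=0.3333) → pose (0.4629, -1.5403, -3.9222)
step 3: θ'=-1.9222 (R=0.5000) → pose (-0.3584, -1.7234, -1.9222)
step 4: θ'=-1.9222 (straight) → pose (-0.4444, -1.9581, -1.9222)
step 5: θ'=-2.0472 (R=-5.0000) → pose (-0.6956, -2.5300, -2.0472)
step 6: θ'=-1.1722 (R=0.4286) → pose (-0.7098, -2.8929, -1.1722)

(-0.7098, -2.8929, -1.1722)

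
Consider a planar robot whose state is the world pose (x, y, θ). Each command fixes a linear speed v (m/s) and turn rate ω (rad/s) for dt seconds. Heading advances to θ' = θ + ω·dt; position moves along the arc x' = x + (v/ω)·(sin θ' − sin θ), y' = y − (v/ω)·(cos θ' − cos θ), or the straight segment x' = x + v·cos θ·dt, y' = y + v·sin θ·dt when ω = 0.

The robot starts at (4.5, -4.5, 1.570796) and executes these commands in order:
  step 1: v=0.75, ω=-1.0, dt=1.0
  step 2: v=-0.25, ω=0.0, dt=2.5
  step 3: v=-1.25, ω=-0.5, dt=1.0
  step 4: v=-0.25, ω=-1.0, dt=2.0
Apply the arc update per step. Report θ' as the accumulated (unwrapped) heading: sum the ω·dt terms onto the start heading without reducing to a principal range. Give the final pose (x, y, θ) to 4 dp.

(2.8931, -4.2596, -1.9292)

step 1: θ'=0.5708 (R=-0.7500) → pose (4.8448, -3.8689, 0.5708)
step 2: θ'=0.5708 (straight) → pose (4.3189, -4.2066, 0.5708)
step 3: θ'=0.0708 (R=2.5000) → pose (3.1449, -4.5966, 0.0708)
step 4: θ'=-1.9292 (R=0.2500) → pose (2.8931, -4.2596, -1.9292)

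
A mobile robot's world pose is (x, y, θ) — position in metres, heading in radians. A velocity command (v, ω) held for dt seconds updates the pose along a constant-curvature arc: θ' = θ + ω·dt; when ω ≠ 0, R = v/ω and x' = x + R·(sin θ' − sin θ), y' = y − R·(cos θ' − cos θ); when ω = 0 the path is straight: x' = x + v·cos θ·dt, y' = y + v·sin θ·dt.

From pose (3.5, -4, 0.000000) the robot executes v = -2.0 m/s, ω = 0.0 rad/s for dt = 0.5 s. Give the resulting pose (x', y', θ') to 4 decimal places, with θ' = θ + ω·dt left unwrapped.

θ' = 0.0000 + 0.0·0.5 = 0.0000
ω = 0 → straight: x' = 3.5 + -2.0·cos(0.0000)·0.5 = 2.5000
y' = -4 + -2.0·sin(0.0000)·0.5 = -4.0000

(2.5000, -4.0000, 0.0000)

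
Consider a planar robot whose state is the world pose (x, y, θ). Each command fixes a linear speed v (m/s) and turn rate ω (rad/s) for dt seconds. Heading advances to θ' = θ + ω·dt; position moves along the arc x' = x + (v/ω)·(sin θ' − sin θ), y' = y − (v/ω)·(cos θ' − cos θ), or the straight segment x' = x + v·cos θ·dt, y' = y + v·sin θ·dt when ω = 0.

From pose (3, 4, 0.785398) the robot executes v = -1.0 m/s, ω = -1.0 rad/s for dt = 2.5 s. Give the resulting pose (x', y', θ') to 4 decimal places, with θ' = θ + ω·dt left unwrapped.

(1.3032, 4.8504, -1.7146)

θ' = 0.7854 + -1.0·2.5 = -1.7146
R = v/ω = -1.0/-1.0 = 1.0000
x' = 3 + 1.0000·(sin -1.7146 − sin 0.7854) = 1.3032
y' = 4 − 1.0000·(cos -1.7146 − cos 0.7854) = 4.8504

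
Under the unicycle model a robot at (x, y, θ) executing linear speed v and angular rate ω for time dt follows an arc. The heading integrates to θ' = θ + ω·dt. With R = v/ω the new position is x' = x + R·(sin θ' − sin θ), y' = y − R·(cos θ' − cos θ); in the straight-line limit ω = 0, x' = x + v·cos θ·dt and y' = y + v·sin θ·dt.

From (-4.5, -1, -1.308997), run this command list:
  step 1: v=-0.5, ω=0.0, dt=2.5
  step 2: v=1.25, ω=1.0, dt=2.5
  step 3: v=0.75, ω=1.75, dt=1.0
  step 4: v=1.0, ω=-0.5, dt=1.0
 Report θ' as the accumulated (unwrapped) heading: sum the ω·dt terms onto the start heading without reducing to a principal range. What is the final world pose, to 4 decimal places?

step 1: θ'=-1.3090 (straight) → pose (-4.8235, 0.2074, -1.3090)
step 2: θ'=1.1910 (R=1.2500) → pose (-2.4552, 0.0675, 1.1910)
step 3: θ'=2.9410 (R=0.4286) → pose (-2.7678, 0.6464, 2.9410)
step 4: θ'=2.4410 (R=-2.0000) → pose (-3.6587, 1.0774, 2.4410)

(-3.6587, 1.0774, 2.4410)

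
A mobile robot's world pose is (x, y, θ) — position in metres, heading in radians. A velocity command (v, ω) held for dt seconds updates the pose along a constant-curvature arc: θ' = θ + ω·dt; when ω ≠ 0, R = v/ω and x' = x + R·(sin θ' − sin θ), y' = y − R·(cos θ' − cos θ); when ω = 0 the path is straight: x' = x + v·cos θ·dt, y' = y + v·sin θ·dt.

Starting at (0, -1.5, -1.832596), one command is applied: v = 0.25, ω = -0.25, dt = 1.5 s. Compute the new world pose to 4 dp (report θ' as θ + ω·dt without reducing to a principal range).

θ' = -1.8326 + -0.25·1.5 = -2.2076
R = v/ω = 0.25/-0.25 = -1.0000
x' = 0 + -1.0000·(sin -2.2076 − sin -1.8326) = -0.1619
y' = -1.5 − -1.0000·(cos -2.2076 − cos -1.8326) = -1.8358

(-0.1619, -1.8358, -2.2076)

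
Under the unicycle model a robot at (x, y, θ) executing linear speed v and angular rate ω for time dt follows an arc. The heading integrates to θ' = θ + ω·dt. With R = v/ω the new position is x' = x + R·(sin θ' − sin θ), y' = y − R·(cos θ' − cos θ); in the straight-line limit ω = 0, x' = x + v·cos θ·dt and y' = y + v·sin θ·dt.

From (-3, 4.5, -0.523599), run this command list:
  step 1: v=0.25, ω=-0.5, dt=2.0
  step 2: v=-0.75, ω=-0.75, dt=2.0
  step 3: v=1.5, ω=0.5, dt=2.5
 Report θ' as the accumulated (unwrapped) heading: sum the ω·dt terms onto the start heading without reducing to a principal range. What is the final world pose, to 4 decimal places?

step 1: θ'=-1.5236 (R=-0.5000) → pose (-2.7506, 4.0906, -1.5236)
step 2: θ'=-3.0236 (R=1.0000) → pose (-1.8694, 5.1308, -3.0236)
step 3: θ'=-1.7736 (R=3.0000) → pose (-4.4547, 2.7559, -1.7736)

(-4.4547, 2.7559, -1.7736)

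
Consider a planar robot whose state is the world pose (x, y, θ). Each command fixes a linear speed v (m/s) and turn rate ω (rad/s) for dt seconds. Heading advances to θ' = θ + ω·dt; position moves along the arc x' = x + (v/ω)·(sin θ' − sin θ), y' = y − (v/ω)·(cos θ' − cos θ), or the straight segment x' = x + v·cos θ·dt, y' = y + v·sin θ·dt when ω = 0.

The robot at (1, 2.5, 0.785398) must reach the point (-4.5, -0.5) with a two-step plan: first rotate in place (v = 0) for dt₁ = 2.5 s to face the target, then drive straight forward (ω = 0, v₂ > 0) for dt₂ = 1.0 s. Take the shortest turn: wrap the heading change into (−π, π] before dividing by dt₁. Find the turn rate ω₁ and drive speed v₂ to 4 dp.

ω₁ = 1.1422, v₂ = 6.2650

heading to target = atan2(-0.5−2.5, -4.5−1) = -2.6422
Δθ = wrap(-2.6422 − 0.7854) = 2.8555; ω₁ = Δθ/dt₁ = 1.1422
distance = √((-4.5−1)² + (-0.5−2.5)²) = 6.2650; v₂ = distance/dt₂ = 6.2650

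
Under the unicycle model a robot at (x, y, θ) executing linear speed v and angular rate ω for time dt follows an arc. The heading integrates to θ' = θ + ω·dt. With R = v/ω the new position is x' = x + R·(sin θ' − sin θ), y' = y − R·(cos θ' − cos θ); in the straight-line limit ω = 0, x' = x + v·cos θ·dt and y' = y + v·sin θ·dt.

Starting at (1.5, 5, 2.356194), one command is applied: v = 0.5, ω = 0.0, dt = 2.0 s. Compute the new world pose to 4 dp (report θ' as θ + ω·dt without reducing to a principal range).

θ' = 2.3562 + 0.0·2.0 = 2.3562
ω = 0 → straight: x' = 1.5 + 0.5·cos(2.3562)·2.0 = 0.7929
y' = 5 + 0.5·sin(2.3562)·2.0 = 5.7071

(0.7929, 5.7071, 2.3562)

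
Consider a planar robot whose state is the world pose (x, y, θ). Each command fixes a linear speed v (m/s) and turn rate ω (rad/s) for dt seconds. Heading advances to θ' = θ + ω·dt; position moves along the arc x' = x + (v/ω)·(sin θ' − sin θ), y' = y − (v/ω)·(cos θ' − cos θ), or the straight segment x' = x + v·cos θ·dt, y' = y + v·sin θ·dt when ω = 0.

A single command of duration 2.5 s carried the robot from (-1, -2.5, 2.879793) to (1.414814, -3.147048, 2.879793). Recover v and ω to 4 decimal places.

Δθ = 2.879793 − 2.879793 = 0.000000
ω = Δθ/dt = 0.000000/2.5 = 0.0000
ω = 0 → v = (Δx·cos θ + Δy·sin θ)/dt = -1.0000

v = -1.0000, ω = 0.0000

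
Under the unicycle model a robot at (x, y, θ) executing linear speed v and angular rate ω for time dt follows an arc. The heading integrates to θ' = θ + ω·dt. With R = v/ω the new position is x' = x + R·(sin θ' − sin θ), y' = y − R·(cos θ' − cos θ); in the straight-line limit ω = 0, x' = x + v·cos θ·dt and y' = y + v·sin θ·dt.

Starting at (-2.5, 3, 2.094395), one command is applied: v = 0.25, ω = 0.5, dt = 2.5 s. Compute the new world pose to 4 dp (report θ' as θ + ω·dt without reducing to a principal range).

(-3.0337, 3.2398, 3.3444)

θ' = 2.0944 + 0.5·2.5 = 3.3444
R = v/ω = 0.25/0.5 = 0.5000
x' = -2.5 + 0.5000·(sin 3.3444 − sin 2.0944) = -3.0337
y' = 3 − 0.5000·(cos 3.3444 − cos 2.0944) = 3.2398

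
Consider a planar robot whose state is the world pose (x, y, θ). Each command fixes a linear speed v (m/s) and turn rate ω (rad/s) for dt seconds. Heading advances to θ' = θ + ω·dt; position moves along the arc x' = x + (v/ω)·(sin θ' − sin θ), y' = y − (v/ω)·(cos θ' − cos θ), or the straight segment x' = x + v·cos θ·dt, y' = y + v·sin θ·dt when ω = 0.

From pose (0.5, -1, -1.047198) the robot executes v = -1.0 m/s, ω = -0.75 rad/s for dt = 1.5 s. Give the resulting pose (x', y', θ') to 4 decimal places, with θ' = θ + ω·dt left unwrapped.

(0.5553, 0.4211, -2.1722)

θ' = -1.0472 + -0.75·1.5 = -2.1722
R = v/ω = -1.0/-0.75 = 1.3333
x' = 0.5 + 1.3333·(sin -2.1722 − sin -1.0472) = 0.5553
y' = -1 − 1.3333·(cos -2.1722 − cos -1.0472) = 0.4211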